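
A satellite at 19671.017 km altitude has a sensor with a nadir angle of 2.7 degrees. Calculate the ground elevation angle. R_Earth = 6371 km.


r = R_E + alt = 26042.0170 km
Law of sines in the satellite / Earth-center / ground-point triangle:
  sin(nadir)/R_E = sin(90 + el)/r  =>  cos(el) = (r/R_E)*sin(nadir)
cos(el) = (26042.0170 / 6371.0000) * sin(2.7 deg) = 0.1925517
el = arccos(0.1925517) = 78.8983 deg
(Earth-central angle = 90 - nadir - el = 8.4017 deg)

78.8983 degrees


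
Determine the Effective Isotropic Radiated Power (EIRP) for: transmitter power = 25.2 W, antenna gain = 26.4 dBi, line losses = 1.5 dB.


Pt = 25.2 W = 14.0140 dBW
EIRP = Pt_dBW + Gt - losses = 14.0140 + 26.4 - 1.5 = 38.9140 dBW

38.9140 dBW


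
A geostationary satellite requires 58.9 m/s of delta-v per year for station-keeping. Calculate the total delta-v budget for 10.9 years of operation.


dV = rate * years = 58.9 * 10.9
dV = 642.0100 m/s

642.0100 m/s


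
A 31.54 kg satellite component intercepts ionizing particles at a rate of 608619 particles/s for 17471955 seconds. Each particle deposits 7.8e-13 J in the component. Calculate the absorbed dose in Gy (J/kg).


Total energy deposited = rate * time * E_per
  = 608619 * 17471955 * 7.8e-13 = 8.2943 J
Dose = E_total / mass = 8.2943 / 31.54
Dose = 0.2629783 Gy

0.2630 Gy


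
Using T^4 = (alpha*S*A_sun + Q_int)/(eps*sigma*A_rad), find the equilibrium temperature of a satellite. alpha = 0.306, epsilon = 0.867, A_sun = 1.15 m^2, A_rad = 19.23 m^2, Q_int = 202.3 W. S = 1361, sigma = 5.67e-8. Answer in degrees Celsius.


Numerator = alpha*S*A_sun + Q_int = 0.306*1361*1.15 + 202.3 = 681.2359 W
Denominator = eps*sigma*A_rad = 0.867*5.67e-8*19.23 = 9.4532565e-07 W/K^4
T^4 = 7.2063622e+08 K^4
T = 163.8434 K = -109.3066 C

-109.3066 degrees Celsius


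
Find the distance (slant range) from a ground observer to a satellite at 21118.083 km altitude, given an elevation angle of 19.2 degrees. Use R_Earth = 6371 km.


h = 21118.083 km, el = 19.2 deg
d = -R_E*sin(el) + sqrt((R_E*sin(el))^2 + 2*R_E*h + h^2)
d = -6371.0000*sin(0.3351032) + sqrt((6371.0000*0.3288666)^2 + 2*6371.0000*21118.083 + 21118.083^2)
d = 24727.3547 km

24727.3547 km


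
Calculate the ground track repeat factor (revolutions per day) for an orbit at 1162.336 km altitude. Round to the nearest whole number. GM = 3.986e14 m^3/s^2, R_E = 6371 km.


r = 7.533336e+06 m
T = 2*pi*sqrt(r^3/mu) = 6507.1711 s = 108.4529 min
revs/day = 1440 / 108.4529 = 13.2777
Rounded: 13 revolutions per day

13 revolutions per day


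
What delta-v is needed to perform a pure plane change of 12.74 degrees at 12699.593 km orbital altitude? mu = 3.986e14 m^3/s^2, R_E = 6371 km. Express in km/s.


r = 19070.5930 km = 1.9070593e+07 m
V = sqrt(mu/r) = 4571.7929 m/s
di = 12.74 deg = 0.2223549 rad
dV = 2*V*sin(di/2) = 2*4571.7929*sin(0.1111775)
dV = 1014.4679 m/s = 1.0145 km/s

1.0145 km/s


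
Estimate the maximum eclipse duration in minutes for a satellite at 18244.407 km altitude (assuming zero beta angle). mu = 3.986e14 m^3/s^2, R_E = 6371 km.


r = 24615.4070 km
T = 640.5758 min
Eclipse fraction = arcsin(R_E/r)/pi = arcsin(6371.0000/24615.4070)/pi
= arcsin(0.2588216)/pi = 0.08333419
Eclipse duration = 0.08333419 * 640.5758 = 53.3819 min

53.3819 minutes


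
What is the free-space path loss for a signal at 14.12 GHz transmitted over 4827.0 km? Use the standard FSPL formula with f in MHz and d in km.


f = 14.12 GHz = 14120.0000 MHz
d = 4827.0 km
FSPL = 32.44 + 20*log10(14120.0000) + 20*log10(4827.0)
FSPL = 32.44 + 82.9967 + 73.6735
FSPL = 189.1102 dB

189.1102 dB


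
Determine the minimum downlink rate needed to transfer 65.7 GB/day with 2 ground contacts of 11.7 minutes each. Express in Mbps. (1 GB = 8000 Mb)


total contact time = 2 * 11.7 * 60 = 1404.0000 s
data = 65.7 GB = 525600.0000 Mb
rate = 525600.0000 / 1404.0000 = 374.3590 Mbps

374.3590 Mbps


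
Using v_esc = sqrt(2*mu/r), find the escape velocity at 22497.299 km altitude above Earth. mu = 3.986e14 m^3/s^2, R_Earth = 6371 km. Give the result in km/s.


r = 6371.0 + 22497.299 = 28868.2990 km = 2.8868299e+07 m
v_esc = sqrt(2*mu/r) = sqrt(2*3.986e14 / 2.8868299e+07)
v_esc = 5255.0040 m/s = 5.2550 km/s

5.2550 km/s


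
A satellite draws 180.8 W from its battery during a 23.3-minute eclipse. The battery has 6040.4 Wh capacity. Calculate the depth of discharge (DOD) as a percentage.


E_used = P * t / 60 = 180.8 * 23.3 / 60 = 70.2107 Wh
DOD = E_used / E_total * 100 = 70.2107 / 6040.4 * 100
DOD = 1.1624 %

1.1624 %


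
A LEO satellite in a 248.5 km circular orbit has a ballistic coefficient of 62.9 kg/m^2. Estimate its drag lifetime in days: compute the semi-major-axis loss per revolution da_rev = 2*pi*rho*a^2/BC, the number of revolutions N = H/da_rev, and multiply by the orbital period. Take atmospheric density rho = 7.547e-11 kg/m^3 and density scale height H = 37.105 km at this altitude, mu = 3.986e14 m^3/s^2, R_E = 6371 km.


a = R_E + alt = 6619.5000 km = 6.6195e+06 m
da_rev = 2*pi*rho*a^2/BC = 2*pi*7.547e-11*(6.6195e+06)^2/62.9 = 330.334509 m per revolution
N = H/da_rev = 37105.0000 m / 330.334509 m = 112.3255 revolutions
P = 2*pi*sqrt(a^3/mu) = 5359.8051 s
lifetime = N*P = 112.3255 * 5359.8051 = 602042.9719 s = 6.9681 days

6.9681 days


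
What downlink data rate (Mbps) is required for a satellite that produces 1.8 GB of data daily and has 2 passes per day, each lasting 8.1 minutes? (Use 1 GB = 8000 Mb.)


total contact time = 2 * 8.1 * 60 = 972.0000 s
data = 1.8 GB = 14400.0000 Mb
rate = 14400.0000 / 972.0000 = 14.8148 Mbps

14.8148 Mbps


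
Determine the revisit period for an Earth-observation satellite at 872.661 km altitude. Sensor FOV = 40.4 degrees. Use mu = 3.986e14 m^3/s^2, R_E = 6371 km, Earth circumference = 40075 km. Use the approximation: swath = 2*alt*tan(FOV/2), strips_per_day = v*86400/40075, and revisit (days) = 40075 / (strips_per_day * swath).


swath = 2*872.661*tan(0.3525565) = 642.1535 km
v = sqrt(mu/r) = 7418.0471 m/s = 7.4180 km/s
strips/day = v*86400/40075 = 7.4180*86400/40075 = 15.9930
coverage/day = strips * swath = 15.9930 * 642.1535 = 10269.9571 km
revisit = 40075 / 10269.9571 = 3.9022 days

3.9022 days


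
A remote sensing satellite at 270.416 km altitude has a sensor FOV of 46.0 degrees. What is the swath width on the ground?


FOV = 46.0 deg = 0.8028515 rad
swath = 2 * alt * tan(FOV/2) = 2 * 270.416 * tan(0.4014257)
swath = 2 * 270.416 * 0.4244748
swath = 229.5696 km

229.5696 km


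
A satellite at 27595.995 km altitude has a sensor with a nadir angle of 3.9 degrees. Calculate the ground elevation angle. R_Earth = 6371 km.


r = R_E + alt = 33966.9950 km
Law of sines in the satellite / Earth-center / ground-point triangle:
  sin(nadir)/R_E = sin(90 + el)/r  =>  cos(el) = (r/R_E)*sin(nadir)
cos(el) = (33966.9950 / 6371.0000) * sin(3.9 deg) = 0.3626236
el = arccos(0.3626236) = 68.7386 deg
(Earth-central angle = 90 - nadir - el = 17.3614 deg)

68.7386 degrees


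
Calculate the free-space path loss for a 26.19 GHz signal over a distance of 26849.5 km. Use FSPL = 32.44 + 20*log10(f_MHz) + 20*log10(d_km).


f = 26.19 GHz = 26190.0000 MHz
d = 26849.5 km
FSPL = 32.44 + 20*log10(26190.0000) + 20*log10(26849.5)
FSPL = 32.44 + 88.3627 + 88.5787
FSPL = 209.3814 dB

209.3814 dB


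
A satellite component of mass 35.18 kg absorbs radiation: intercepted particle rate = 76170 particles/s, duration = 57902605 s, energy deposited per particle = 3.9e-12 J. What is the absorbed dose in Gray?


Total energy deposited = rate * time * E_per
  = 76170 * 57902605 * 3.9e-12 = 17.2007 J
Dose = E_total / mass = 17.2007 / 35.18
Dose = 0.4889347 Gy

0.4889 Gy


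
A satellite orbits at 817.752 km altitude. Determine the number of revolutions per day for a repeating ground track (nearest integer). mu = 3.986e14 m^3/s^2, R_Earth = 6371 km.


r = 7.188752e+06 m
T = 2*pi*sqrt(r^3/mu) = 6065.8473 s = 101.0975 min
revs/day = 1440 / 101.0975 = 14.2437
Rounded: 14 revolutions per day

14 revolutions per day


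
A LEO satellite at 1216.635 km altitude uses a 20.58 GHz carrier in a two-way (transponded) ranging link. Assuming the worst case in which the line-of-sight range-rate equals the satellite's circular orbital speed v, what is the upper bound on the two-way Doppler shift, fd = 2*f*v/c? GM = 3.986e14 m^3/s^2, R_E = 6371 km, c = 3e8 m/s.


r = 7.587635e+06 m
v = sqrt(mu/r) = 7247.9541 m/s (worst-case radial velocity)
f = 20.58 GHz = 2.058e+10 Hz
fd = 2*f*v/c = 2*2.058e+10*7247.9541/3.0e+08
fd = 994419.2962 Hz

994419.2962 Hz


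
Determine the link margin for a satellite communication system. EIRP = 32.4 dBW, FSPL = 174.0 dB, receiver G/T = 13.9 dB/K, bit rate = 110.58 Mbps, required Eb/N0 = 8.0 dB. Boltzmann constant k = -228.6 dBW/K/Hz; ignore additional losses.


C/N0 = EIRP - FSPL + G/T - k = 32.4 - 174.0 + 13.9 - (-228.6)
C/N0 = 100.9000 dB-Hz
R_b = 110.58 Mbps = 1.1058e+08 bps -> 10*log10(R_b) = 80.4368 dB-Hz
Eb/N0 = C/N0 - 10*log10(R_b) = 100.9000 - 80.4368 = 20.4632 dB
Margin = Eb/N0 - Eb/N0_req = 20.4632 - 8.0 = 12.4632 dB (link closes)

12.4632 dB


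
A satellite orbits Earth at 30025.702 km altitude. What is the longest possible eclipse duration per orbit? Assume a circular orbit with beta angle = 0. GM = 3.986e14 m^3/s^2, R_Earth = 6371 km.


r = 36396.7020 km
T = 1151.7362 min
Eclipse fraction = arcsin(R_E/r)/pi = arcsin(6371.0000/36396.7020)/pi
= arcsin(0.1750433)/pi = 0.05600655
Eclipse duration = 0.05600655 * 1151.7362 = 64.5048 min

64.5048 minutes


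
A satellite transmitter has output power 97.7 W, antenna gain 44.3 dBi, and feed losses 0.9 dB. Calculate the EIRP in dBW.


Pt = 97.7 W = 19.8989 dBW
EIRP = Pt_dBW + Gt - losses = 19.8989 + 44.3 - 0.9 = 63.2989 dBW

63.2989 dBW


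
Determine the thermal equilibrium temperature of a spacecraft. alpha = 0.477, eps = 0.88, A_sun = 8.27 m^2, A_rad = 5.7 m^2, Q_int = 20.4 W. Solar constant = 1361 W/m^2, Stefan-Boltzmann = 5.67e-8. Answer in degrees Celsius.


Numerator = alpha*S*A_sun + Q_int = 0.477*1361*8.27 + 20.4 = 5389.2592 W
Denominator = eps*sigma*A_rad = 0.88*5.67e-8*5.7 = 2.844072e-07 W/K^4
T^4 = 1.8949095e+10 K^4
T = 371.0198 K = 97.8698 C

97.8698 degrees Celsius


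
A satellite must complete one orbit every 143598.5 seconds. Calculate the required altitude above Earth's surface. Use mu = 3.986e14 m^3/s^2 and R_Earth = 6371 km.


T = 143598.5 s
r = (mu*T^2/(4*pi^2))^(1/3) = (3.986e14 * 143598.5^2 / (4*pi^2))^(1/3)
r = 5.9268753e+07 m = 59268.7528 km
alt = r - R_E = 59268.7528 - 6371 = 52897.7528 km

52897.7528 km


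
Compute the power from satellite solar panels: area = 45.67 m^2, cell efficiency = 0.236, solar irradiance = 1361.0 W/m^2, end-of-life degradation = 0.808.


P = area * eta * S * degradation
P = 45.67 * 0.236 * 1361.0 * 0.808
P = 11852.5692 W

11852.5692 W


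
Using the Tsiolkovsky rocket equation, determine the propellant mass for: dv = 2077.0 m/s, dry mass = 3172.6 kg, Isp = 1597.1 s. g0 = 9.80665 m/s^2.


ve = Isp * g0 = 1597.1 * 9.80665 = 15662.200715 m/s
mass ratio = exp(dv/ve) = exp(2077.0/15662.200715) = 1.14180720
m_prop = m_dry * (mr - 1) = 3172.6 * (1.14180720 - 1)
m_prop = 449.8975 kg

449.8975 kg


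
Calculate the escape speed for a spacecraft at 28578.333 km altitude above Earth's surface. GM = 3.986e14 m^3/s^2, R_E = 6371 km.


r = 6371.0 + 28578.333 = 34949.3330 km = 3.4949333e+07 m
v_esc = sqrt(2*mu/r) = sqrt(2*3.986e14 / 3.4949333e+07)
v_esc = 4775.9987 m/s = 4.7760 km/s

4.7760 km/s


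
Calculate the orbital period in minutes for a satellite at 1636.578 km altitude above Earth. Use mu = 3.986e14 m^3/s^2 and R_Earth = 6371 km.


r = 8007.5780 km = 8.007578e+06 m
T = 2*pi*sqrt(r^3/mu) = 2*pi*sqrt(5.1345635e+20 / 3.986e14)
T = 7131.2061 s = 118.8534 min

118.8534 minutes


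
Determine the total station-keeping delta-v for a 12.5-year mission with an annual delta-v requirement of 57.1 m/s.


dV = rate * years = 57.1 * 12.5
dV = 713.7500 m/s

713.7500 m/s


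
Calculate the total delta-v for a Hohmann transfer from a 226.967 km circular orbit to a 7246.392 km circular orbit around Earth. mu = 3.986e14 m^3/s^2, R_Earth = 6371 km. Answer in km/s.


r1 = 6597.9670 km = 6.597967e+06 m
r2 = 13617.3920 km = 1.3617392e+07 m
dv1 = sqrt(mu/r1)*(sqrt(2*r2/(r1+r2)) - 1) = 1249.0750 m/s
dv2 = sqrt(mu/r2)*(1 - sqrt(2*r1/(r1+r2))) = 1039.1007 m/s
total dv = |dv1| + |dv2| = 1249.0750 + 1039.1007 = 2288.1757 m/s = 2.2882 km/s

2.2882 km/s


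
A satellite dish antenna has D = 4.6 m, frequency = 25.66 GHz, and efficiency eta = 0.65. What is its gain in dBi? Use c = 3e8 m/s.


lambda = c/f = 3e8 / 2.566e+10 = 0.01169135 m
G = eta*(pi*D/lambda)^2 = 0.65*(pi*4.6/0.01169135)^2
G = 993115.0423 (linear)
G = 10*log10(993115.0423) = 59.9700 dBi

59.9700 dBi


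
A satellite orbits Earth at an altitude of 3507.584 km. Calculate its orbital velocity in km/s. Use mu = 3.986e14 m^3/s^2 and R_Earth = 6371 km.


r = R_E + alt = 6371.0 + 3507.584 = 9878.5840 km = 9.878584e+06 m
v = sqrt(mu/r) = sqrt(3.986e14 / 9.878584e+06) = 6352.1581 m/s = 6.3522 km/s

6.3522 km/s


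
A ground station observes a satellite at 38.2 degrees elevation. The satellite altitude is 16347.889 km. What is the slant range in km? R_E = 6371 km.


h = 16347.889 km, el = 38.2 deg
d = -R_E*sin(el) + sqrt((R_E*sin(el))^2 + 2*R_E*h + h^2)
d = -6371.0000*sin(0.6667158) + sqrt((6371.0000*0.6184084)^2 + 2*6371.0000*16347.889 + 16347.889^2)
d = 18220.4660 km

18220.4660 km


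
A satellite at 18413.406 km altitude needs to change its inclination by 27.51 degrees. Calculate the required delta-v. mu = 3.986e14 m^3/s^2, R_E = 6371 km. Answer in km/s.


r = 24784.4060 km = 2.4784406e+07 m
V = sqrt(mu/r) = 4010.3233 m/s
di = 27.51 deg = 0.4801401 rad
dV = 2*V*sin(di/2) = 2*4010.3233*sin(0.24007)
dV = 1907.0744 m/s = 1.9071 km/s

1.9071 km/s


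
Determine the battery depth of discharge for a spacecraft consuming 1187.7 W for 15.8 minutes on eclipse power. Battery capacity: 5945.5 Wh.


E_used = P * t / 60 = 1187.7 * 15.8 / 60 = 312.7610 Wh
DOD = E_used / E_total * 100 = 312.7610 / 5945.5 * 100
DOD = 5.2605 %

5.2605 %


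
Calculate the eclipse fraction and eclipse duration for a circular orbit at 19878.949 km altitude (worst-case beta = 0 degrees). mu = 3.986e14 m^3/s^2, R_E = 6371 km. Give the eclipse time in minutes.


r = 26249.9490 km
T = 705.4280 min
Eclipse fraction = arcsin(R_E/r)/pi = arcsin(6371.0000/26249.9490)/pi
= arcsin(0.2427052)/pi = 0.07803478
Eclipse duration = 0.07803478 * 705.4280 = 55.0479 min

55.0479 minutes


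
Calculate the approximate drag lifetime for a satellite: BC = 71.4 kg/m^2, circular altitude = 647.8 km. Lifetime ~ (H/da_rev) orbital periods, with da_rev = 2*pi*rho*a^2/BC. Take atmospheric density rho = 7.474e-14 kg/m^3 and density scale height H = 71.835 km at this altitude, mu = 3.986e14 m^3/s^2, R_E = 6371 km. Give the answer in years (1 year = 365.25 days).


a = R_E + alt = 7018.8000 km = 7.0188e+06 m
da_rev = 2*pi*rho*a^2/BC = 2*pi*7.474e-14*(7.0188e+06)^2/71.4 = 0.324011545 m per revolution
N = H/da_rev = 71835.0000 m / 0.324011545 m = 221705.0631 revolutions
P = 2*pi*sqrt(a^3/mu) = 5852.0162 s
lifetime = N*P = 221705.0631 * 5852.0162 = 1.2974216e+09 s = 15016.4540 days
years = 15016.4540 / 365.25 = 41.1128 years

41.1128 years


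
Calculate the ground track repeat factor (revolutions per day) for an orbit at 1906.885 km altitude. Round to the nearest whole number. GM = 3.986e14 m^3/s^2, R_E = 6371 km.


r = 8.277885e+06 m
T = 2*pi*sqrt(r^3/mu) = 7495.3222 s = 124.9220 min
revs/day = 1440 / 124.9220 = 11.5272
Rounded: 12 revolutions per day

12 revolutions per day


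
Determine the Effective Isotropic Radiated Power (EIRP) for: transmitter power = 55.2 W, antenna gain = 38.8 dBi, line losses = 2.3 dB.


Pt = 55.2 W = 17.4194 dBW
EIRP = Pt_dBW + Gt - losses = 17.4194 + 38.8 - 2.3 = 53.9194 dBW

53.9194 dBW


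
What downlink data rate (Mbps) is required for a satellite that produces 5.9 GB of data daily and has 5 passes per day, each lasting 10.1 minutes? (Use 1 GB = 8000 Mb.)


total contact time = 5 * 10.1 * 60 = 3030.0000 s
data = 5.9 GB = 47200.0000 Mb
rate = 47200.0000 / 3030.0000 = 15.5776 Mbps

15.5776 Mbps


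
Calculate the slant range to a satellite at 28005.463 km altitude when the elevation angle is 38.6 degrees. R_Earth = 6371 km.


h = 28005.463 km, el = 38.6 deg
d = -R_E*sin(el) + sqrt((R_E*sin(el))^2 + 2*R_E*h + h^2)
d = -6371.0000*sin(0.6736971) + sqrt((6371.0000*0.6238796)^2 + 2*6371.0000*28005.463 + 28005.463^2)
d = 30039.2323 km

30039.2323 km


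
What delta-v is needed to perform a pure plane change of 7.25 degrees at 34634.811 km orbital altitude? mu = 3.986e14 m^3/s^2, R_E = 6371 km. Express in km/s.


r = 41005.8110 km = 4.1005811e+07 m
V = sqrt(mu/r) = 3117.7834 m/s
di = 7.25 deg = 0.1265364 rad
dV = 2*V*sin(di/2) = 2*3117.7834*sin(0.06326819)
dV = 394.2499 m/s = 0.3942499 km/s

0.3942 km/s


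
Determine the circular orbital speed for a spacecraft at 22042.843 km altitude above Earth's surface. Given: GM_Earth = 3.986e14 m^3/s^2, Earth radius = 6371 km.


r = R_E + alt = 6371.0 + 22042.843 = 28413.8430 km = 2.8413843e+07 m
v = sqrt(mu/r) = sqrt(3.986e14 / 2.8413843e+07) = 3745.4470 m/s = 3.7454 km/s

3.7454 km/s


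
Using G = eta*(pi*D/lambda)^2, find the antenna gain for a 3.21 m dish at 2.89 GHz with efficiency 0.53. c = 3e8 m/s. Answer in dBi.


lambda = c/f = 3e8 / 2.89e+09 = 0.1038062 m
G = eta*(pi*D/lambda)^2 = 0.53*(pi*3.21/0.1038062)^2
G = 5001.9444 (linear)
G = 10*log10(5001.9444) = 36.9914 dBi

36.9914 dBi


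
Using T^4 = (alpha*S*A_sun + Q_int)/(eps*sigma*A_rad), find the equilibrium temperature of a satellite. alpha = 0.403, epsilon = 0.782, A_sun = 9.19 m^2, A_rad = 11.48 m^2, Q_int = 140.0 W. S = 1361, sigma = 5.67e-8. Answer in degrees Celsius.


Numerator = alpha*S*A_sun + Q_int = 0.403*1361*9.19 + 140.0 = 5180.5588 W
Denominator = eps*sigma*A_rad = 0.782*5.67e-8*11.48 = 5.0901631e-07 W/K^4
T^4 = 1.0177589e+10 K^4
T = 317.6225 K = 44.4725 C

44.4725 degrees Celsius


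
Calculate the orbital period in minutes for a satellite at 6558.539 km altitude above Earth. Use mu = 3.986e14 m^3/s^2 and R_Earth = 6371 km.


r = 12929.5390 km = 1.2929539e+07 m
T = 2*pi*sqrt(r^3/mu) = 2*pi*sqrt(2.1614695e+21 / 3.986e14)
T = 14631.3966 s = 243.8566 min

243.8566 minutes


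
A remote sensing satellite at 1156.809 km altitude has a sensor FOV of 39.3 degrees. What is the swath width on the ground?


FOV = 39.3 deg = 0.6859144 rad
swath = 2 * alt * tan(FOV/2) = 2 * 1156.809 * tan(0.3429572)
swath = 2 * 1156.809 * 0.3570676
swath = 826.1180 km

826.1180 km


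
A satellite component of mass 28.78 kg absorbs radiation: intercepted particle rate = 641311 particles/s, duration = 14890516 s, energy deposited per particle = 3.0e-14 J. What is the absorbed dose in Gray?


Total energy deposited = rate * time * E_per
  = 641311 * 14890516 * 3.0e-14 = 0.2864836 J
Dose = E_total / mass = 0.2864836 / 28.78
Dose = 0.009954258 Gy

0.0100 Gy


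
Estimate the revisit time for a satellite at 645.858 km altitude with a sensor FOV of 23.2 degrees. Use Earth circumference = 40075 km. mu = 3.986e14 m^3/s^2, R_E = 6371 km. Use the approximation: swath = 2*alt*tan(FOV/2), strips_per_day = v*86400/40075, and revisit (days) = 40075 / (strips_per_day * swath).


swath = 2*645.858*tan(0.2024582) = 265.1512 km
v = sqrt(mu/r) = 7536.9790 m/s = 7.5370 km/s
strips/day = v*86400/40075 = 7.5370*86400/40075 = 16.2494
coverage/day = strips * swath = 16.2494 * 265.1512 = 4308.5500 km
revisit = 40075 / 4308.5500 = 9.3013 days

9.3013 days


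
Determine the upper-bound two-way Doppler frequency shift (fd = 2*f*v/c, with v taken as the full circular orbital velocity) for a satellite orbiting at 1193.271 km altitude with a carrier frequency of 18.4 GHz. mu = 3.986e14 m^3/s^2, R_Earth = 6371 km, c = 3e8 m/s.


r = 7.564271e+06 m
v = sqrt(mu/r) = 7259.1389 m/s (worst-case radial velocity)
f = 18.4 GHz = 1.84e+10 Hz
fd = 2*f*v/c = 2*1.84e+10*7259.1389/3.0e+08
fd = 890454.3735 Hz

890454.3735 Hz


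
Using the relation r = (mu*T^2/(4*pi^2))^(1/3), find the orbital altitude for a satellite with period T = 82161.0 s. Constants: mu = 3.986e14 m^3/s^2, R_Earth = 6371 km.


T = 82161.0 s
r = (mu*T^2/(4*pi^2))^(1/3) = (3.986e14 * 82161.0^2 / (4*pi^2))^(1/3)
r = 4.0847893e+07 m = 40847.8934 km
alt = r - R_E = 40847.8934 - 6371 = 34476.8934 km

34476.8934 km


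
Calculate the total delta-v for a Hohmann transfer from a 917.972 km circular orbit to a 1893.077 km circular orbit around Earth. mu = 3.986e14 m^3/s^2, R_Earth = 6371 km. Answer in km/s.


r1 = 7288.9720 km = 7.288972e+06 m
r2 = 8264.0770 km = 8.264077e+06 m
dv1 = sqrt(mu/r1)*(sqrt(2*r2/(r1+r2)) - 1) = 228.2911 m/s
dv2 = sqrt(mu/r2)*(1 - sqrt(2*r1/(r1+r2))) = 221.2332 m/s
total dv = |dv1| + |dv2| = 228.2911 + 221.2332 = 449.5243 m/s = 0.4495243 km/s

0.4495 km/s


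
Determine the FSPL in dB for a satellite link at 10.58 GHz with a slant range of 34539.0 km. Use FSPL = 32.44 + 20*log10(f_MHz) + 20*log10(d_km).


f = 10.58 GHz = 10580.0000 MHz
d = 34539.0 km
FSPL = 32.44 + 20*log10(10580.0000) + 20*log10(34539.0)
FSPL = 32.44 + 80.4897 + 90.7662
FSPL = 203.6959 dB

203.6959 dB


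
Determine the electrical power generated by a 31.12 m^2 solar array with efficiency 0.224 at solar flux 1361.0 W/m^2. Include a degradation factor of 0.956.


P = area * eta * S * degradation
P = 31.12 * 0.224 * 1361.0 * 0.956
P = 9069.9235 W

9069.9235 W


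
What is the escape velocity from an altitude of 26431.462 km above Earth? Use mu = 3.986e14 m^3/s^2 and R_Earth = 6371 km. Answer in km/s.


r = 6371.0 + 26431.462 = 32802.4620 km = 3.2802462e+07 m
v_esc = sqrt(2*mu/r) = sqrt(2*3.986e14 / 3.2802462e+07)
v_esc = 4929.8128 m/s = 4.9298 km/s

4.9298 km/s


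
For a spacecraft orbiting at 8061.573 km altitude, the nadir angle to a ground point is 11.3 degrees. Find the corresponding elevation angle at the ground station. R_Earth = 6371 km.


r = R_E + alt = 14432.5730 km
Law of sines in the satellite / Earth-center / ground-point triangle:
  sin(nadir)/R_E = sin(90 + el)/r  =>  cos(el) = (r/R_E)*sin(nadir)
cos(el) = (14432.5730 / 6371.0000) * sin(11.3 deg) = 0.4438875
el = arccos(0.4438875) = 63.6478 deg
(Earth-central angle = 90 - nadir - el = 15.0522 deg)

63.6478 degrees


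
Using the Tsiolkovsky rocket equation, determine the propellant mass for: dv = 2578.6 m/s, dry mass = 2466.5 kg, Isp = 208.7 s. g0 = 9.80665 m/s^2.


ve = Isp * g0 = 208.7 * 9.80665 = 2046.647855 m/s
mass ratio = exp(dv/ve) = exp(2578.6/2046.647855) = 3.52511782
m_prop = m_dry * (mr - 1) = 2466.5 * (3.52511782 - 1)
m_prop = 6228.2031 kg

6228.2031 kg


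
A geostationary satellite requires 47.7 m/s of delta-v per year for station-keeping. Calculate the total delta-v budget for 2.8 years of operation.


dV = rate * years = 47.7 * 2.8
dV = 133.5600 m/s

133.5600 m/s


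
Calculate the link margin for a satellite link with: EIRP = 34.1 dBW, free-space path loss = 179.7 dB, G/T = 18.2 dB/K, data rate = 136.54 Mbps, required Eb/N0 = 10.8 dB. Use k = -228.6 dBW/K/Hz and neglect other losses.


C/N0 = EIRP - FSPL + G/T - k = 34.1 - 179.7 + 18.2 - (-228.6)
C/N0 = 101.2000 dB-Hz
R_b = 136.54 Mbps = 1.3654e+08 bps -> 10*log10(R_b) = 81.3526 dB-Hz
Eb/N0 = C/N0 - 10*log10(R_b) = 101.2000 - 81.3526 = 19.8474 dB
Margin = Eb/N0 - Eb/N0_req = 19.8474 - 10.8 = 9.0474 dB (link closes)

9.0474 dB


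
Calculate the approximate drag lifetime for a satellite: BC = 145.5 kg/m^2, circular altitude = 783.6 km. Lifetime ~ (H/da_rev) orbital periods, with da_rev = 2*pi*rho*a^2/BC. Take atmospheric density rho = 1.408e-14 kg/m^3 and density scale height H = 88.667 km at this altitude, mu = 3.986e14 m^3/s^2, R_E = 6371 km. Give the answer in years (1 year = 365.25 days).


a = R_E + alt = 7154.6000 km = 7.1546e+06 m
da_rev = 2*pi*rho*a^2/BC = 2*pi*1.408e-14*(7.1546e+06)^2/145.5 = 0.0311236302 m per revolution
N = H/da_rev = 88667.0000 m / 0.0311236302 m = 2.8488643e+06 revolutions
P = 2*pi*sqrt(a^3/mu) = 6022.6726 s
lifetime = N*P = 2.8488643e+06 * 6022.6726 = 1.7157777e+10 s = 198585.3855 days
years = 198585.3855 / 365.25 = 543.6972 years

543.6972 years


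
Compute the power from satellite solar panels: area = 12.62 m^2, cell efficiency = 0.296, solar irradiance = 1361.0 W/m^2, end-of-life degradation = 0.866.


P = area * eta * S * degradation
P = 12.62 * 0.296 * 1361.0 * 0.866
P = 4402.7810 W

4402.7810 W


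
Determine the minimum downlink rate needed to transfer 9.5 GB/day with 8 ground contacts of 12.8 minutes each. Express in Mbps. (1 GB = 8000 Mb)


total contact time = 8 * 12.8 * 60 = 6144.0000 s
data = 9.5 GB = 76000.0000 Mb
rate = 76000.0000 / 6144.0000 = 12.3698 Mbps

12.3698 Mbps


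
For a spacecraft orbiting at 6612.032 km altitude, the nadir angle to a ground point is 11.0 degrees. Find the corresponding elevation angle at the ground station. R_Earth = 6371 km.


r = R_E + alt = 12983.0320 km
Law of sines in the satellite / Earth-center / ground-point triangle:
  sin(nadir)/R_E = sin(90 + el)/r  =>  cos(el) = (r/R_E)*sin(nadir)
cos(el) = (12983.0320 / 6371.0000) * sin(11.0 deg) = 0.3888368
el = arccos(0.3888368) = 67.1179 deg
(Earth-central angle = 90 - nadir - el = 11.8821 deg)

67.1179 degrees


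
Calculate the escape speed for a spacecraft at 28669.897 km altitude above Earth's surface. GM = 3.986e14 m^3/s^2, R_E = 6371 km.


r = 6371.0 + 28669.897 = 35040.8970 km = 3.5040897e+07 m
v_esc = sqrt(2*mu/r) = sqrt(2*3.986e14 / 3.5040897e+07)
v_esc = 4769.7546 m/s = 4.7698 km/s

4.7698 km/s


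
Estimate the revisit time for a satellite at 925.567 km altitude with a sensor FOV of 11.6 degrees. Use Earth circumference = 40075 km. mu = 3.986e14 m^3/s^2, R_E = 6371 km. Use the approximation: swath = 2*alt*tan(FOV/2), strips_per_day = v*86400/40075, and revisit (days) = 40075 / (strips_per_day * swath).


swath = 2*925.567*tan(0.1012291) = 188.0313 km
v = sqrt(mu/r) = 7391.1048 m/s = 7.3911 km/s
strips/day = v*86400/40075 = 7.3911*86400/40075 = 15.9349
coverage/day = strips * swath = 15.9349 * 188.0313 = 2996.2621 km
revisit = 40075 / 2996.2621 = 13.3750 days

13.3750 days


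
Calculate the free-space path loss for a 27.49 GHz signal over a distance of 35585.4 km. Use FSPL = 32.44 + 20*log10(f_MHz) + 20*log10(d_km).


f = 27.49 GHz = 27490.0000 MHz
d = 35585.4 km
FSPL = 32.44 + 20*log10(27490.0000) + 20*log10(35585.4)
FSPL = 32.44 + 88.7835 + 91.0254
FSPL = 212.2489 dB

212.2489 dB


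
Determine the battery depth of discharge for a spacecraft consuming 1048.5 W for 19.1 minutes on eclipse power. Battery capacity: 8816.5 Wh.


E_used = P * t / 60 = 1048.5 * 19.1 / 60 = 333.7725 Wh
DOD = E_used / E_total * 100 = 333.7725 / 8816.5 * 100
DOD = 3.7858 %

3.7858 %


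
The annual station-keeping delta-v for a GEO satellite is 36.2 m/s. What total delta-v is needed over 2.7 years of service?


dV = rate * years = 36.2 * 2.7
dV = 97.7400 m/s

97.7400 m/s


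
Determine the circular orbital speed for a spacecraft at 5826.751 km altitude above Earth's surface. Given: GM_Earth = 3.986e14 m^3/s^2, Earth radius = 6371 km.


r = R_E + alt = 6371.0 + 5826.751 = 12197.7510 km = 1.2197751e+07 m
v = sqrt(mu/r) = sqrt(3.986e14 / 1.2197751e+07) = 5716.4810 m/s = 5.7165 km/s

5.7165 km/s


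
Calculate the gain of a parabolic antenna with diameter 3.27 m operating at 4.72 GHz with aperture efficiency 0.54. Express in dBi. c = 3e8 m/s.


lambda = c/f = 3e8 / 4.72e+09 = 0.06355932 m
G = eta*(pi*D/lambda)^2 = 0.54*(pi*3.27/0.06355932)^2
G = 14106.8646 (linear)
G = 10*log10(14106.8646) = 41.4943 dBi

41.4943 dBi


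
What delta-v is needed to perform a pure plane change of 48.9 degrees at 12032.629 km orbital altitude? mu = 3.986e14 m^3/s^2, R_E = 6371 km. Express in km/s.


r = 18403.6290 km = 1.8403629e+07 m
V = sqrt(mu/r) = 4653.8986 m/s
di = 48.9 deg = 0.853466 rad
dV = 2*V*sin(di/2) = 2*4653.8986*sin(0.426733)
dV = 3852.4879 m/s = 3.8525 km/s

3.8525 km/s


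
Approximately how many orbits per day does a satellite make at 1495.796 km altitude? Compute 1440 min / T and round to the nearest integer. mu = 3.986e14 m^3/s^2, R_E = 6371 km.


r = 7.866796e+06 m
T = 2*pi*sqrt(r^3/mu) = 6943.9735 s = 115.7329 min
revs/day = 1440 / 115.7329 = 12.4424
Rounded: 12 revolutions per day

12 revolutions per day


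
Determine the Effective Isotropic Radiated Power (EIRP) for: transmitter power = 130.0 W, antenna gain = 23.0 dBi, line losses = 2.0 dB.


Pt = 130.0 W = 21.1394 dBW
EIRP = Pt_dBW + Gt - losses = 21.1394 + 23.0 - 2.0 = 42.1394 dBW

42.1394 dBW


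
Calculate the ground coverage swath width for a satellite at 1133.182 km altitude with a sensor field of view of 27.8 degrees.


FOV = 27.8 deg = 0.4852015 rad
swath = 2 * alt * tan(FOV/2) = 2 * 1133.182 * tan(0.2426008)
swath = 2 * 1133.182 * 0.247475
swath = 560.8684 km

560.8684 km


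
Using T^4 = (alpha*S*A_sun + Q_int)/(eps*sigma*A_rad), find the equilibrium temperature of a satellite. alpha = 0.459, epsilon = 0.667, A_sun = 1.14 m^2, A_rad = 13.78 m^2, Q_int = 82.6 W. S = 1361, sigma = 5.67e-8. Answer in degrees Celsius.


Numerator = alpha*S*A_sun + Q_int = 0.459*1361*1.14 + 82.6 = 794.7569 W
Denominator = eps*sigma*A_rad = 0.667*5.67e-8*13.78 = 5.2114444e-07 W/K^4
T^4 = 1.5250222e+09 K^4
T = 197.6146 K = -75.5354 C

-75.5354 degrees Celsius


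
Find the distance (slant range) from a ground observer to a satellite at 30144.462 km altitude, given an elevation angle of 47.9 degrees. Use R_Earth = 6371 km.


h = 30144.462 km, el = 47.9 deg
d = -R_E*sin(el) + sqrt((R_E*sin(el))^2 + 2*R_E*h + h^2)
d = -6371.0000*sin(0.8360127) + sqrt((6371.0000*0.7419758)^2 + 2*6371.0000*30144.462 + 30144.462^2)
d = 31537.6629 km

31537.6629 km


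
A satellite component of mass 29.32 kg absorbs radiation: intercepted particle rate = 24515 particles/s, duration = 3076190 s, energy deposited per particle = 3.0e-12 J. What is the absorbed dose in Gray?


Total energy deposited = rate * time * E_per
  = 24515 * 3076190 * 3.0e-12 = 0.2262384 J
Dose = E_total / mass = 0.2262384 / 29.32
Dose = 0.00771618 Gy

0.0077 Gy


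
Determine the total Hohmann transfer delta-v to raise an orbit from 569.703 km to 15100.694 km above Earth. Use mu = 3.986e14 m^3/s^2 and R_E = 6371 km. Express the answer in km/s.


r1 = 6940.7030 km = 6.940703e+06 m
r2 = 21471.6940 km = 2.1471694e+07 m
dv1 = sqrt(mu/r1)*(sqrt(2*r2/(r1+r2)) - 1) = 1738.4641 m/s
dv2 = sqrt(mu/r2)*(1 - sqrt(2*r1/(r1+r2))) = 1296.9863 m/s
total dv = |dv1| + |dv2| = 1738.4641 + 1296.9863 = 3035.4504 m/s = 3.0355 km/s

3.0355 km/s


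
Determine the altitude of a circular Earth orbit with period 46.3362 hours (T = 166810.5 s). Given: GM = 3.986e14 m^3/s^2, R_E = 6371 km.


T = 166810.5 s
r = (mu*T^2/(4*pi^2))^(1/3) = (3.986e14 * 166810.5^2 / (4*pi^2))^(1/3)
r = 6.5494994e+07 m = 65494.9943 km
alt = r - R_E = 65494.9943 - 6371 = 59123.9943 km

59123.9943 km


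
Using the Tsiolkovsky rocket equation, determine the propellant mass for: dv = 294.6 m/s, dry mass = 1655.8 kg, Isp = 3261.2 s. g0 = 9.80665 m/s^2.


ve = Isp * g0 = 3261.2 * 9.80665 = 31981.446980 m/s
mass ratio = exp(dv/ve) = exp(294.6/31981.446980) = 1.00925415
m_prop = m_dry * (mr - 1) = 1655.8 * (1.00925415 - 1)
m_prop = 15.3230 kg

15.3230 kg


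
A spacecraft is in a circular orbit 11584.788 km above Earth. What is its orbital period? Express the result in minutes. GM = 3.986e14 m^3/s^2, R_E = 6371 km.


r = 17955.7880 km = 1.7955788e+07 m
T = 2*pi*sqrt(r^3/mu) = 2*pi*sqrt(5.7891314e+21 / 3.986e14)
T = 23945.1700 s = 399.0862 min

399.0862 minutes


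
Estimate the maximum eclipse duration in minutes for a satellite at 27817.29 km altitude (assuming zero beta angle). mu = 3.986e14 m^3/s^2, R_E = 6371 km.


r = 34188.2900 km
T = 1048.5184 min
Eclipse fraction = arcsin(R_E/r)/pi = arcsin(6371.0000/34188.2900)/pi
= arcsin(0.1863504)/pi = 0.05966595
Eclipse duration = 0.05966595 * 1048.5184 = 62.5608 min

62.5608 minutes


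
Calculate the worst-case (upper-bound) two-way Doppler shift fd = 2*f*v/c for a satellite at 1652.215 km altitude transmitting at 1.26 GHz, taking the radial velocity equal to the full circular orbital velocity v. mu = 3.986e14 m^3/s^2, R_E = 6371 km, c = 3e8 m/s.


r = 8.023215e+06 m
v = sqrt(mu/r) = 7048.4631 m/s (worst-case radial velocity)
f = 1.26 GHz = 1.26e+09 Hz
fd = 2*f*v/c = 2*1.26e+09*7048.4631/3.0e+08
fd = 59207.0903 Hz

59207.0903 Hz


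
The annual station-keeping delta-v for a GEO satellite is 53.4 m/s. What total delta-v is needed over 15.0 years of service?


dV = rate * years = 53.4 * 15.0
dV = 801.0000 m/s

801.0000 m/s


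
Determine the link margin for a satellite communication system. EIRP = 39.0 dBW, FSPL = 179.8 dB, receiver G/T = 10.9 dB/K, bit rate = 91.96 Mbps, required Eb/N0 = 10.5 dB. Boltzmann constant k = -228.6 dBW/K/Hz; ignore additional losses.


C/N0 = EIRP - FSPL + G/T - k = 39.0 - 179.8 + 10.9 - (-228.6)
C/N0 = 98.7000 dB-Hz
R_b = 91.96 Mbps = 9.196e+07 bps -> 10*log10(R_b) = 79.6360 dB-Hz
Eb/N0 = C/N0 - 10*log10(R_b) = 98.7000 - 79.6360 = 19.0640 dB
Margin = Eb/N0 - Eb/N0_req = 19.0640 - 10.5 = 8.5640 dB (link closes)

8.5640 dB


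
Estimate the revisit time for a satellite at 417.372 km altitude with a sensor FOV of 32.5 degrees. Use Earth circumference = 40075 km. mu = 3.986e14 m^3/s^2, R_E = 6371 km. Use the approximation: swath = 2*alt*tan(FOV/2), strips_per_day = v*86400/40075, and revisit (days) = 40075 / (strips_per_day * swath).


swath = 2*417.372*tan(0.283616) = 243.3057 km
v = sqrt(mu/r) = 7662.7707 m/s = 7.6628 km/s
strips/day = v*86400/40075 = 7.6628*86400/40075 = 16.5206
coverage/day = strips * swath = 16.5206 * 243.3057 = 4019.5580 km
revisit = 40075 / 4019.5580 = 9.9700 days

9.9700 days


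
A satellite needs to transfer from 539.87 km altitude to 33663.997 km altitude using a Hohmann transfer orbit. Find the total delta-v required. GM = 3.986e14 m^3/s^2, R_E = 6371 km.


r1 = 6910.8700 km = 6.91087e+06 m
r2 = 40034.9970 km = 4.0034997e+07 m
dv1 = sqrt(mu/r1)*(sqrt(2*r2/(r1+r2)) - 1) = 2323.7746 m/s
dv2 = sqrt(mu/r2)*(1 - sqrt(2*r1/(r1+r2))) = 1443.2497 m/s
total dv = |dv1| + |dv2| = 2323.7746 + 1443.2497 = 3767.0243 m/s = 3.7670 km/s

3.7670 km/s


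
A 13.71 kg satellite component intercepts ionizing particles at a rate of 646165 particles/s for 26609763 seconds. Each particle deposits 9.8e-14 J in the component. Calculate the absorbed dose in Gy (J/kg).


Total energy deposited = rate * time * E_per
  = 646165 * 26609763 * 9.8e-14 = 1.6850 J
Dose = E_total / mass = 1.6850 / 13.71
Dose = 0.122906 Gy

0.1229 Gy


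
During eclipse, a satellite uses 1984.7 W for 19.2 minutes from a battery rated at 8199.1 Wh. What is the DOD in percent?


E_used = P * t / 60 = 1984.7 * 19.2 / 60 = 635.1040 Wh
DOD = E_used / E_total * 100 = 635.1040 / 8199.1 * 100
DOD = 7.7460 %

7.7460 %


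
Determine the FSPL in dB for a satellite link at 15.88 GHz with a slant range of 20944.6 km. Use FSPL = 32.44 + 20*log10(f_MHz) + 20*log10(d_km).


f = 15.88 GHz = 15880.0000 MHz
d = 20944.6 km
FSPL = 32.44 + 20*log10(15880.0000) + 20*log10(20944.6)
FSPL = 32.44 + 84.0170 + 86.4214
FSPL = 202.8785 dB

202.8785 dB


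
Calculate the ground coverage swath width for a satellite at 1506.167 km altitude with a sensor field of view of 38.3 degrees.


FOV = 38.3 deg = 0.6684611 rad
swath = 2 * alt * tan(FOV/2) = 2 * 1506.167 * tan(0.3342306)
swath = 2 * 1506.167 * 0.3472586
swath = 1046.0590 km

1046.0590 km


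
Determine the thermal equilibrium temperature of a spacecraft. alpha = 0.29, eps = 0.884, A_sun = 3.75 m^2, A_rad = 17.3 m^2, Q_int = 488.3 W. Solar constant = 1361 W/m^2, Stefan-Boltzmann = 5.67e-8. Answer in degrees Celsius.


Numerator = alpha*S*A_sun + Q_int = 0.29*1361*3.75 + 488.3 = 1968.3875 W
Denominator = eps*sigma*A_rad = 0.884*5.67e-8*17.3 = 8.6712444e-07 W/K^4
T^4 = 2.2700173e+09 K^4
T = 218.2767 K = -54.8733 C

-54.8733 degrees Celsius


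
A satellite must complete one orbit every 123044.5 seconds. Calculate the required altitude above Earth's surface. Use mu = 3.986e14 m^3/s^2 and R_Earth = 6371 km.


T = 123044.5 s
r = (mu*T^2/(4*pi^2))^(1/3) = (3.986e14 * 123044.5^2 / (4*pi^2))^(1/3)
r = 5.3468827e+07 m = 53468.8270 km
alt = r - R_E = 53468.8270 - 6371 = 47097.8270 km

47097.8270 km


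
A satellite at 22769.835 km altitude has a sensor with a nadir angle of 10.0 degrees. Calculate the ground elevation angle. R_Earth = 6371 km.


r = R_E + alt = 29140.8350 km
Law of sines in the satellite / Earth-center / ground-point triangle:
  sin(nadir)/R_E = sin(90 + el)/r  =>  cos(el) = (r/R_E)*sin(nadir)
cos(el) = (29140.8350 / 6371.0000) * sin(10.0 deg) = 0.7942635
el = arccos(0.7942635) = 37.4143 deg
(Earth-central angle = 90 - nadir - el = 42.5857 deg)

37.4143 degrees


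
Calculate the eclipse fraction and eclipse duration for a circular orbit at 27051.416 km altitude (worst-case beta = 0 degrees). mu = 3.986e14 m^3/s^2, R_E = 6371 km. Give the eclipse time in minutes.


r = 33422.4160 km
T = 1013.4836 min
Eclipse fraction = arcsin(R_E/r)/pi = arcsin(6371.0000/33422.4160)/pi
= arcsin(0.1906206)/pi = 0.06105001
Eclipse duration = 0.06105001 * 1013.4836 = 61.8732 min

61.8732 minutes


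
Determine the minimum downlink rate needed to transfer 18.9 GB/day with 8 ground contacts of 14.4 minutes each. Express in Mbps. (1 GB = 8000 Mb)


total contact time = 8 * 14.4 * 60 = 6912.0000 s
data = 18.9 GB = 151200.0000 Mb
rate = 151200.0000 / 6912.0000 = 21.8750 Mbps

21.8750 Mbps


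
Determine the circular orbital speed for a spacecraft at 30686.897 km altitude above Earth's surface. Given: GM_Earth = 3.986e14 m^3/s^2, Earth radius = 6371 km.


r = R_E + alt = 6371.0 + 30686.897 = 37057.8970 km = 3.7057897e+07 m
v = sqrt(mu/r) = sqrt(3.986e14 / 3.7057897e+07) = 3279.6558 m/s = 3.2797 km/s

3.2797 km/s


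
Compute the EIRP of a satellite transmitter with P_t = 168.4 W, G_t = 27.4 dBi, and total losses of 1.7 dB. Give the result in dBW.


Pt = 168.4 W = 22.2634 dBW
EIRP = Pt_dBW + Gt - losses = 22.2634 + 27.4 - 1.7 = 47.9634 dBW

47.9634 dBW


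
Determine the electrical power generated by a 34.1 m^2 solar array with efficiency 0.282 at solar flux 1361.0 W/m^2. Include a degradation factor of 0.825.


P = area * eta * S * degradation
P = 34.1 * 0.282 * 1361.0 * 0.825
P = 10797.3098 W

10797.3098 W


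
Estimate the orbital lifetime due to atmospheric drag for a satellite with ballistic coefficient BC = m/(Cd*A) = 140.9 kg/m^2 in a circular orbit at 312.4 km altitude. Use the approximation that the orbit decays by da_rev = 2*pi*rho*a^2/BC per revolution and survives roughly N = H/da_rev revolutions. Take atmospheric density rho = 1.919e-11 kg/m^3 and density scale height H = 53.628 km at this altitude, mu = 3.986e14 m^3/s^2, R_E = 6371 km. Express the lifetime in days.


a = R_E + alt = 6683.4000 km = 6.6834e+06 m
da_rev = 2*pi*rho*a^2/BC = 2*pi*1.919e-11*(6.6834e+06)^2/140.9 = 38.224231 m per revolution
N = H/da_rev = 53628.0000 m / 38.224231 m = 1402.9844 revolutions
P = 2*pi*sqrt(a^3/mu) = 5437.6018 s
lifetime = N*P = 1402.9844 * 5437.6018 = 7.6288705e+06 s = 88.2971 days

88.2971 days


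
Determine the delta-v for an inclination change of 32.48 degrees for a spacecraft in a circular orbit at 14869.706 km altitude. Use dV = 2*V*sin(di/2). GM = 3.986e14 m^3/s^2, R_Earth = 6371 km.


r = 21240.7060 km = 2.1240706e+07 m
V = sqrt(mu/r) = 4331.9574 m/s
di = 32.48 deg = 0.5668829 rad
dV = 2*V*sin(di/2) = 2*4331.9574*sin(0.2834415)
dV = 2422.9629 m/s = 2.4230 km/s

2.4230 km/s


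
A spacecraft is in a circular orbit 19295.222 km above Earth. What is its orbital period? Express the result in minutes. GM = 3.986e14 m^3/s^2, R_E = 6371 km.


r = 25666.2220 km = 2.5666222e+07 m
T = 2*pi*sqrt(r^3/mu) = 2*pi*sqrt(1.6907751e+22 / 3.986e14)
T = 40921.7446 s = 682.0291 min

682.0291 minutes
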